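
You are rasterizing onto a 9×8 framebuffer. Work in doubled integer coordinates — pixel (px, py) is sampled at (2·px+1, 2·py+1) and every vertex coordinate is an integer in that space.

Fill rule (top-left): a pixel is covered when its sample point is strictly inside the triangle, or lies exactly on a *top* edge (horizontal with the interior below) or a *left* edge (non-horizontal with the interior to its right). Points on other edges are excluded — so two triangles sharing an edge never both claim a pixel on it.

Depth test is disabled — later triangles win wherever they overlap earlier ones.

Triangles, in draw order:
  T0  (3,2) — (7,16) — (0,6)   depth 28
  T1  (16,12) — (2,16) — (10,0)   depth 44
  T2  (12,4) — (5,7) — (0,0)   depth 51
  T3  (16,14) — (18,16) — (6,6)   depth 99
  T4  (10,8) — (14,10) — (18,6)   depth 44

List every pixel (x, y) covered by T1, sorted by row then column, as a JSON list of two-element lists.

T0:
  2·area = 58
  edge (3, 2)→(7, 16): d=(4,14) right/bottom  bias=-1
  edge (7, 16)→(0, 6): d=(-7,-10) top-left  bias=+0
  edge (0, 6)→(3, 2): d=(3,-4) top-left  bias=+0
    (1,1)@(3, 3): e=[4,51,3] → █
    (2,1)@(5, 3): e=[-24,71,11] → ·
    (0,2)@(1, 5): e=[40,17,1] → █
    (2,2)@(5, 5): e=[-16,57,17] → ·
    (0,3)@(1, 7): e=[48,3,7] → █
    (2,3)@(5, 7): e=[-8,43,23] → ·
    (0,4)@(1, 9): e=[56,-11,13] → ·
    (1,4)@(3, 9): e=[28,9,21] → █
    (2,4)@(5, 9): e=[0,29,29] → ·  [on edge]
    (1,5)@(3, 11): e=[36,-5,27] → ·
    (2,5)@(5, 11): e=[8,15,35] → █
    (3,5)@(7, 11): e=[-20,35,43] → ·
  covered (8 px):
    · · · · · · · · ·
    · █ · · · · · · ·
    █ █ · · · · · · ·
    █ █ · · · · · · ·
    · █ · · · · · · ·
    · · █ · · · · · ·
    · · █ · · · · · ·
    · · · · · · · · ·
T1:
  2·area = 192
  edge (16, 12)→(2, 16): d=(-14,4) right/bottom  bias=-1
  edge (2, 16)→(10, 0): d=(8,-16) top-left  bias=+0
  edge (10, 0)→(16, 12): d=(6,12) right/bottom  bias=-1
    (4,1)@(9, 3): e=[154,8,30] → █
    (5,1)@(11, 3): e=[146,40,6] → █
    (6,1)@(13, 3): e=[138,72,-18] → ·
    (4,2)@(9, 5): e=[126,24,42] → █
    (6,2)@(13, 5): e=[110,88,-6] → ·
    (3,3)@(7, 7): e=[106,8,78] → █
    (6,3)@(13, 7): e=[82,104,6] → █
    (7,3)@(15, 7): e=[74,136,-18] → ·
    (3,4)@(7, 9): e=[78,24,90] → █
    (7,4)@(15, 9): e=[46,152,-6] → ·
    (2,5)@(5, 11): e=[58,8,126] → █
    (7,5)@(15, 11): e=[18,168,6] → █
  covered (24 px):
    · · · · · · · · ·
    · · · · █ █ · · ·
    · · · · █ █ · · ·
    · · · █ █ █ █ · ·
    · · · █ █ █ █ · ·
    · · █ █ █ █ █ █ ·
    · · █ █ █ █ · · ·
    · █ █ · · · · · ·
T2:
  2·area = 64
  edge (12, 4)→(5, 7): d=(-7,3) right/bottom  bias=-1
  edge (5, 7)→(0, 0): d=(-5,-7) top-left  bias=+0
  edge (0, 0)→(12, 4): d=(12,4) right/bottom  bias=-1
    (0,0)@(1, 1): e=[54,2,8] → █
    (1,0)@(3, 1): e=[48,16,0] → ·  [on edge]
    (0,1)@(1, 3): e=[40,-8,32] → ·
    (1,1)@(3, 3): e=[34,6,24] → █
    (2,1)@(5, 3): e=[28,20,16] → █
    (3,1)@(7, 3): e=[22,34,8] → █
    (4,1)@(9, 3): e=[16,48,0] → ·  [on edge]
    (1,2)@(3, 5): e=[20,-4,48] → ·
    (2,2)@(5, 5): e=[14,10,40] → █
    (4,2)@(9, 5): e=[2,38,24] → █
    (5,2)@(11, 5): e=[-4,52,16] → ·
    (7,2)@(15, 5): e=[-16,80,0] → ·  [on edge]
    (2,3)@(5, 7): e=[0,0,64] → ·  [on edge]
  covered (7 px):
    █ · · · · · · · ·
    · █ █ █ · · · · ·
    · · █ █ █ · · · ·
    · · · · · · · · ·
    · · · · · · · · ·
    · · · · · · · · ·
    · · · · · · · · ·
    · · · · · · · · ·
T3:
  2·area = 4
  edge (16, 14)→(18, 16): d=(2,2) right/bottom  bias=-1
  edge (18, 16)→(6, 6): d=(-12,-10) top-left  bias=+0
  edge (6, 6)→(16, 14): d=(10,8) right/bottom  bias=-1
    (1,0)@(3, 1): e=[0,30,-26] → ·  [on edge]
    (2,1)@(5, 3): e=[0,26,-22] → ·  [on edge]
    (3,2)@(7, 5): e=[0,22,-18] → ·  [on edge]
    (4,3)@(9, 7): e=[0,18,-14] → ·  [on edge]
    (5,4)@(11, 9): e=[0,14,-10] → ·  [on edge]
    (6,5)@(13, 11): e=[0,10,-6] → ·  [on edge]
    (7,6)@(15, 13): e=[0,6,-2] → ·  [on edge]
    (8,7)@(17, 15): e=[0,2,2] → ·  [on edge]
  covered (0 px):
    · · · · · · · · ·
    · · · · · · · · ·
    · · · · · · · · ·
    · · · · · · · · ·
    · · · · · · · · ·
    · · · · · · · · ·
    · · · · · · · · ·
    · · · · · · · · ·
T4:
  2·area = 24  (B↔C swapped to make it positive)
  edge (10, 8)→(18, 6): d=(8,-2) top-left  bias=+0
  edge (18, 6)→(14, 10): d=(-4,4) right/bottom  bias=-1
  edge (14, 10)→(10, 8): d=(-4,-2) top-left  bias=+0
    (7,3)@(15, 7): e=[2,8,14] → █
    (8,3)@(17, 7): e=[6,0,18] → ·  [on edge]
    (6,4)@(13, 9): e=[14,8,2] → █
    (7,4)@(15, 9): e=[18,0,6] → ·  [on edge]
    (6,5)@(13, 11): e=[30,0,-6] → ·  [on edge]
    (5,6)@(11, 13): e=[42,0,-18] → ·  [on edge]
    (4,7)@(9, 15): e=[54,0,-30] → ·  [on edge]
  covered (2 px):
    · · · · · · · · ·
    · · · · · · · · ·
    · · · · · · · · ·
    · · · · · · · █ ·
    · · · · · · █ · ·
    · · · · · · · · ·
    · · · · · · · · ·
    · · · · · · · · ·

Final: [[4,1],[5,1],[4,2],[5,2],[3,3],[4,3],[5,3],[6,3],[3,4],[4,4],[5,4],[6,4],[2,5],[3,5],[4,5],[5,5],[6,5],[7,5],[2,6],[3,6],[4,6],[5,6],[1,7],[2,7]]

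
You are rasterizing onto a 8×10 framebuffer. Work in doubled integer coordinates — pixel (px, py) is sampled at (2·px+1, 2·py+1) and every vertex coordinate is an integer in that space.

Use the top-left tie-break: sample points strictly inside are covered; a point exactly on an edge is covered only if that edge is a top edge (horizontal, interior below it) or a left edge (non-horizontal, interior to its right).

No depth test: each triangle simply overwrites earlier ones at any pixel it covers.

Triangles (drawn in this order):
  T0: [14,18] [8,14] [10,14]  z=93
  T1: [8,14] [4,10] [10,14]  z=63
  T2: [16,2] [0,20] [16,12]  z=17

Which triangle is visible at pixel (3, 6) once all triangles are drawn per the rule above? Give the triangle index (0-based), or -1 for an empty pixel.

T0:
  2·area = 8
  edge (14, 18)→(8, 14): d=(-6,-4) top-left  bias=+0
  edge (8, 14)→(10, 14): d=(2,0) top-left  bias=+0
  edge (10, 14)→(14, 18): d=(4,4) right/bottom  bias=-1
    (0,2)@(1, 5): e=[26,-18,0] → .  [on edge]
    (1,3)@(3, 7): e=[22,-14,0] → .  [on edge]
    (2,4)@(5, 9): e=[18,-10,0] → .  [on edge]
    (3,5)@(7, 11): e=[14,-6,0] → .  [on edge]
    (4,6)@(9, 13): e=[10,-2,0] → .  [on edge]
    (5,7)@(11, 15): e=[6,2,0] → .  [on edge]
    (6,8)@(13, 17): e=[2,6,0] → .  [on edge]
    (7,9)@(15, 19): e=[-2,10,0] → .  [on edge]
  covered (0 px):
    . . . . . . . .
    . . . . . . . .
    . . . . . . . .
    . . . . . . . .
    . . . . . . . .
    . . . . . . . .
    . . . . . . . .
    . . . . . . . .
    . . . . . . . .
    . . . . . . . .
T1:
  2·area = 8
  edge (8, 14)→(4, 10): d=(-4,-4) top-left  bias=+0
  edge (4, 10)→(10, 14): d=(6,4) right/bottom  bias=-1
  edge (10, 14)→(8, 14): d=(-2,0) right/bottom  bias=-1
    (0,3)@(1, 7): e=[0,-6,14] → .  [on edge]
    (1,4)@(3, 9): e=[0,-2,10] → .  [on edge]
    (2,5)@(5, 11): e=[0,2,6] → X  [on edge]
    (3,5)@(7, 11): e=[8,-6,6] → .
    (2,6)@(5, 13): e=[-8,14,2] → .
    (3,6)@(7, 13): e=[0,6,2] → X  [on edge]
    (4,6)@(9, 13): e=[8,-2,2] → .
    (3,7)@(7, 15): e=[-8,18,-2] → .
    (4,7)@(9, 15): e=[0,10,-2] → .  [on edge]
    (5,8)@(11, 17): e=[0,14,-6] → .  [on edge]
    (6,9)@(13, 19): e=[0,18,-10] → .  [on edge]
  covered (2 px):
    . . . . . . . .
    . . . . . . . .
    . . . . . . . .
    . . . . . . . .
    . . . . . . . .
    . . X . . . . .
    . . . X . . . .
    . . . . . . . .
    . . . . . . . .
    . . . . . . . .
T2:
  2·area = 160  (B↔C swapped to make it positive)
  edge (16, 2)→(16, 12): d=(0,10) right/bottom  bias=-1
  edge (16, 12)→(0, 20): d=(-16,8) right/bottom  bias=-1
  edge (0, 20)→(16, 2): d=(16,-18) top-left  bias=+0
    (7,2)@(15, 5): e=[10,120,30] → X
    (6,3)@(13, 7): e=[30,104,26] → X
    (5,4)@(11, 9): e=[50,88,22] → X
    (4,5)@(9, 11): e=[70,72,18] → X
    (3,6)@(7, 13): e=[90,56,14] → X
    (7,6)@(15, 13): e=[10,-8,158] → .
    (2,7)@(5, 15): e=[110,40,10] → X
    (5,7)@(11, 15): e=[50,-8,118] → .
    (6,7)@(13, 15): e=[30,-24,154] → .
    (1,8)@(3, 17): e=[130,24,6] → X
    (3,8)@(7, 17): e=[90,-8,78] → .
    (4,8)@(9, 17): e=[70,-24,114] → .
  covered (20 px):
    . . . . . . . .
    . . . . . . . .
    . . . . . . . X
    . . . . . . X X
    . . . . . X X X
    . . . . X X X X
    . . . X X X X .
    . . X X X . . .
    . X X . . . . .
    X . . . . . . .

Z-buffer (winner per pixel, '.' = empty):
  . . . . . . . .
  . . . . . . . .
  . . . . . . . 2
  . . . . . . 2 2
  . . . . . 2 2 2
  . . 1 . 2 2 2 2
  . . . 2 2 2 2 .
  . . 2 2 2 . . .
  . 2 2 . . . . .
  2 . . . . . . .

Final: 2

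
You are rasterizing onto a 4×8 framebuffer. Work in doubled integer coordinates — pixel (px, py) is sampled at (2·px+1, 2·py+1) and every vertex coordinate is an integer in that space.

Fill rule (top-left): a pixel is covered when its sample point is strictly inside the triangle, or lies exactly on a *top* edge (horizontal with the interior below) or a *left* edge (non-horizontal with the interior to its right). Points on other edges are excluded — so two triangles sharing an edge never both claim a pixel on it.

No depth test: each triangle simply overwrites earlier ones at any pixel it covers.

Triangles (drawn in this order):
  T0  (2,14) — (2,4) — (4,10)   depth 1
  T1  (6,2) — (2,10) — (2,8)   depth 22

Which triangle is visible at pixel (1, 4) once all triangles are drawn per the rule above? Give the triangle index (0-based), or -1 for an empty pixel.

T0:
  2·area = 20
  edge (2, 14)→(2, 4): d=(0,-10) top-left  bias=+0
  edge (2, 4)→(4, 10): d=(2,6) right/bottom  bias=-1
  edge (4, 10)→(2, 14): d=(-2,4) right/bottom  bias=-1
    (0,0)@(1, 1): e=[-10,0,30] → .  [on edge]
    (1,3)@(3, 7): e=[10,0,10] → .  [on edge]
    (1,4)@(3, 9): e=[10,4,6] → X
    (2,4)@(5, 9): e=[30,-8,-2] → .
    (1,5)@(3, 11): e=[10,8,2] → X
    (2,5)@(5, 11): e=[30,-4,-6] → .
    (1,6)@(3, 13): e=[10,12,-2] → .
    (2,6)@(5, 13): e=[30,0,-10] → .  [on edge]
  covered (2 px):
    . . . .
    . . . .
    . . . .
    . . . .
    . X . .
    . X . .
    . . . .
    . . . .
T1:
  2·area = 8
  edge (6, 2)→(2, 10): d=(-4,8) right/bottom  bias=-1
  edge (2, 10)→(2, 8): d=(0,-2) top-left  bias=+0
  edge (2, 8)→(6, 2): d=(4,-6) top-left  bias=+0
    (1,3)@(3, 7): e=[4,2,2] → X
    (2,3)@(5, 7): e=[-12,6,14] → .
    (1,4)@(3, 9): e=[-4,2,10] → .
  covered (1 px):
    . . . .
    . . . .
    . . . .
    . X . .
    . . . .
    . . . .
    . . . .
    . . . .

Z-buffer (winner per pixel, '.' = empty):
  . . . .
  . . . .
  . . . .
  . 1 . .
  . 0 . .
  . 0 . .
  . . . .
  . . . .

Final: 0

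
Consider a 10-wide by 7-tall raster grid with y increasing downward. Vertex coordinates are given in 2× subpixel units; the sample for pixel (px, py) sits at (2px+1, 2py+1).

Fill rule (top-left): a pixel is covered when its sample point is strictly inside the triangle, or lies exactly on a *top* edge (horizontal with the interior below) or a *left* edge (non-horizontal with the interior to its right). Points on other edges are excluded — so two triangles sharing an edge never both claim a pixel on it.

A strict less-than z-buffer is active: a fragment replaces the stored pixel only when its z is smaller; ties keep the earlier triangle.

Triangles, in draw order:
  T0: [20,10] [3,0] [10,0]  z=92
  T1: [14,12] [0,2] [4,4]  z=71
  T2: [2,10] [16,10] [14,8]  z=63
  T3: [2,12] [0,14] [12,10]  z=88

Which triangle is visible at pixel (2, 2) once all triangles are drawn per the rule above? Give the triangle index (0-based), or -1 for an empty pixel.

T0:
  2·area = 70
  edge (20, 10)→(3, 0): d=(-17,-10) top-left  bias=+0
  edge (3, 0)→(10, 0): d=(7,0) top-left  bias=+0
  edge (10, 0)→(20, 10): d=(10,10) right/bottom  bias=-1
    (2,0)@(5, 1): e=[3,7,60] → #
    (3,0)@(7, 1): e=[23,7,40] → #
    (4,0)@(9, 1): e=[43,7,20] → #
    (5,0)@(11, 1): e=[63,7,0] → ·  [on edge]
    (2,1)@(5, 3): e=[-31,21,80] → ·
    (3,1)@(7, 3): e=[-11,21,60] → ·
    (4,1)@(9, 3): e=[9,21,40] → #
    (5,1)@(11, 3): e=[29,21,20] → #
    (6,1)@(13, 3): e=[49,21,0] → ·  [on edge]
    (4,2)@(9, 5): e=[-25,35,60] → ·
    (5,2)@(11, 5): e=[-5,35,40] → ·
    (6,2)@(13, 5): e=[15,35,20] → #
    (7,2)@(15, 5): e=[35,35,0] → ·  [on edge]
    (8,3)@(17, 7): e=[21,49,0] → ·  [on edge]
    (9,4)@(19, 9): e=[7,63,0] → ·  [on edge]
  covered (7 px):
    · · # # # · · · · ·
    · · · · # # · · · ·
    · · · · · · # · · ·
    · · · · · · · # · ·
    · · · · · · · · · ·
    · · · · · · · · · ·
    · · · · · · · · · ·
T1:
  2·area = 12
  edge (14, 12)→(0, 2): d=(-14,-10) top-left  bias=+0
  edge (0, 2)→(4, 4): d=(4,2) right/bottom  bias=-1
  edge (4, 4)→(14, 12): d=(10,8) right/bottom  bias=-1
    (2,2)@(5, 5): e=[8,2,2] → #
    (3,2)@(7, 5): e=[28,-2,-14] → ·
    (2,3)@(5, 7): e=[-20,10,22] → ·
    (3,3)@(7, 7): e=[0,6,6] → #  [on edge]
    (4,3)@(9, 7): e=[20,2,-10] → ·
    (3,4)@(7, 9): e=[-28,14,26] → ·
  covered (2 px):
    · · · · · · · · · ·
    · · · · · · · · · ·
    · · # · · · · · · ·
    · · · # · · · · · ·
    · · · · · · · · · ·
    · · · · · · · · · ·
    · · · · · · · · · ·
T2:
  2·area = 28  (B↔C swapped to make it positive)
  edge (2, 10)→(14, 8): d=(12,-2) top-left  bias=+0
  edge (14, 8)→(16, 10): d=(2,2) right/bottom  bias=-1
  edge (16, 10)→(2, 10): d=(-14,0) right/bottom  bias=-1
    (3,0)@(7, 1): e=[-98,0,126] → ·  [on edge]
    (4,1)@(9, 3): e=[-70,0,98] → ·  [on edge]
    (5,2)@(11, 5): e=[-42,0,70] → ·  [on edge]
    (6,3)@(13, 7): e=[-14,0,42] → ·  [on edge]
    (4,4)@(9, 9): e=[2,12,14] → #
    (5,4)@(11, 9): e=[6,8,14] → #
    (6,4)@(13, 9): e=[10,4,14] → #
    (7,4)@(15, 9): e=[14,0,14] → ·  [on edge]
    (4,5)@(9, 11): e=[26,16,-14] → ·
    (5,5)@(11, 11): e=[30,12,-14] → ·
    (6,5)@(13, 11): e=[34,8,-14] → ·
    (8,5)@(17, 11): e=[42,0,-14] → ·  [on edge]
    (9,6)@(19, 13): e=[70,0,-42] → ·  [on edge]
  covered (3 px):
    · · · · · · · · · ·
    · · · · · · · · · ·
    · · · · · · · · · ·
    · · · · · · · · · ·
    · · · · # # # · · ·
    · · · · · · · · · ·
    · · · · · · · · · ·
T3:
  2·area = 16  (B↔C swapped to make it positive)
  edge (2, 12)→(12, 10): d=(10,-2) top-left  bias=+0
  edge (12, 10)→(0, 14): d=(-12,4) right/bottom  bias=-1
  edge (0, 14)→(2, 12): d=(2,-2) top-left  bias=+0
    (6,0)@(13, 1): e=[-88,104,0] → ·  [on edge]
    (5,1)@(11, 3): e=[-72,88,0] → ·  [on edge]
    (4,2)@(9, 5): e=[-56,72,0] → ·  [on edge]
    (3,3)@(7, 7): e=[-40,56,0] → ·  [on edge]
    (2,4)@(5, 9): e=[-24,40,0] → ·  [on edge]
    (7,4)@(15, 9): e=[-4,0,20] → ·  [on edge]
    (8,4)@(17, 9): e=[0,-8,24] → ·  [on edge]
    (1,5)@(3, 11): e=[-8,24,0] → ·  [on edge]
    (3,5)@(7, 11): e=[0,8,8] → #  [on edge]
    (4,5)@(9, 11): e=[4,0,12] → ·  [on edge]
    (0,6)@(1, 13): e=[8,8,0] → #  [on edge]
    (1,6)@(3, 13): e=[12,0,4] → ·  [on edge]
  covered (2 px):
    · · · · · · · · · ·
    · · · · · · · · · ·
    · · · · · · · · · ·
    · · · · · · · · · ·
    · · · · · · · · · ·
    · · · # · · · · · ·
    # · · · · · · · · ·

Z-buffer (winner per pixel, '.' = empty):
  . . 0 0 0 . . . . .
  . . . . 0 0 . . . .
  . . 1 . . . 0 . . .
  . . . 1 . . . 0 . .
  . . . . 2 2 2 . . .
  . . . 3 . . . . . .
  3 . . . . . . . . .

Answer: 1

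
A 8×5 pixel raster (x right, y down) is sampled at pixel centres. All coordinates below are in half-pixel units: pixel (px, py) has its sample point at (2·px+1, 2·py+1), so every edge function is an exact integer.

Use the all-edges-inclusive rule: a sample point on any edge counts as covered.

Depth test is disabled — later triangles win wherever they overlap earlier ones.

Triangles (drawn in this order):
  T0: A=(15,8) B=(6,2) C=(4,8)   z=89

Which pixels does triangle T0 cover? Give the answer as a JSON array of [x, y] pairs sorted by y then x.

T0:
  2·area = 66  (B↔C swapped to make it positive)
  edge (15, 8)→(4, 8): d=(-11,0) inclusive
  edge (4, 8)→(6, 2): d=(2,-6) inclusive
  edge (6, 2)→(15, 8): d=(9,6) inclusive
    (3,1)@(7, 3): e=[55,8,3] → X
    (4,1)@(9, 3): e=[55,20,-9] → .
    (2,2)@(5, 5): e=[33,0,33] → X  [on edge]
    (4,2)@(9, 5): e=[33,24,9] → X
    (5,2)@(11, 5): e=[33,36,-3] → .
    (2,3)@(5, 7): e=[11,4,51] → X
    (5,3)@(11, 7): e=[11,40,15] → X
    (6,3)@(13, 7): e=[11,52,3] → X
    (7,3)@(15, 7): e=[11,64,-9] → .
    (2,4)@(5, 9): e=[-11,8,69] → .
    (3,4)@(7, 9): e=[-11,20,57] → .
    (4,4)@(9, 9): e=[-11,32,45] → .
  covered (9 px):
    . . . . . . . .
    . . . X . . . .
    . . X X X . . .
    . . X X X X X .
    . . . . . . . .

Final: [[3,1],[2,2],[3,2],[4,2],[2,3],[3,3],[4,3],[5,3],[6,3]]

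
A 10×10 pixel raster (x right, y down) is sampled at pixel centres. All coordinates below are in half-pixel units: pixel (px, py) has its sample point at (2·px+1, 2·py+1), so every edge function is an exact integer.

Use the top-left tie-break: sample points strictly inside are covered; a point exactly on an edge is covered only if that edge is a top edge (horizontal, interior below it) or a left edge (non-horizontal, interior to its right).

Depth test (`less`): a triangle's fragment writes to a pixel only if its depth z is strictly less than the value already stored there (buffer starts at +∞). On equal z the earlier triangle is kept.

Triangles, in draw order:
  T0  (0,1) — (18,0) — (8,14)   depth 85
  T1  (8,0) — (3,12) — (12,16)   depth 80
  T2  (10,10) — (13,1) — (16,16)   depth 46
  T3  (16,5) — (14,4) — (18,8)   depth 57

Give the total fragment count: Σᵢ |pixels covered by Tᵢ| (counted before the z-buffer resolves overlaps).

T0:
  2·area = 242
  edge (0, 1)→(18, 0): d=(18,-1) top-left  bias=+0
  edge (18, 0)→(8, 14): d=(-10,14) right/bottom  bias=-1
  edge (8, 14)→(0, 1): d=(-8,-13) top-left  bias=+0
    (0,0)@(1, 1): e=[1,228,13] → X
    (1,0)@(3, 1): e=[3,200,39] → X
    (2,0)@(5, 1): e=[5,172,65] → X
    (3,0)@(7, 1): e=[7,144,91] → X
    (4,0)@(9, 1): e=[9,116,117] → X
    (5,0)@(11, 1): e=[11,88,143] → X
    (6,0)@(13, 1): e=[13,60,169] → X
    (7,0)@(15, 1): e=[15,32,195] → X
    (8,0)@(17, 1): e=[17,4,221] → X
    (9,0)@(19, 1): e=[19,-24,247] → .
    (0,1)@(1, 3): e=[37,208,-3] → .
    (1,1)@(3, 3): e=[39,180,23] → X
    (6,3)@(13, 7): e=[121,0,121] → .  [on edge]
  covered (32 px):
    X X X X X X X X X .
    . X X X X X X X . .
    . X X X X X X . . .
    . . X X X X . . . .
    . . X X X X . . . .
    . . . X X . . . . .
    . . . . . . . . . .
    . . . . . . . . . .
    . . . . . . . . . .
    . . . . . . . . . .
T1:
  2·area = 128  (B↔C swapped to make it positive)
  edge (8, 0)→(12, 16): d=(4,16) right/bottom  bias=-1
  edge (12, 16)→(3, 12): d=(-9,-4) top-left  bias=+0
  edge (3, 12)→(8, 0): d=(5,-12) top-left  bias=+0
    (3,1)@(7, 3): e=[28,97,3] → X
    (4,1)@(9, 3): e=[-4,105,27] → .
    (3,2)@(7, 5): e=[36,79,13] → X
    (4,2)@(9, 5): e=[4,87,37] → X
    (5,2)@(11, 5): e=[-28,95,61] → .
    (3,3)@(7, 7): e=[44,61,23] → X
    (5,3)@(11, 7): e=[-20,77,71] → .
    (2,4)@(5, 9): e=[84,35,9] → X
    (5,4)@(11, 9): e=[-12,59,81] → .
    (2,5)@(5, 11): e=[92,17,19] → X
    (5,5)@(11, 11): e=[-4,41,91] → .
    (2,6)@(5, 13): e=[100,-1,29] → .
  covered (15 px):
    . . . . . . . . . .
    . . . X . . . . . .
    . . . X X . . . . .
    . . . X X . . . . .
    . . X X X . . . . .
    . . X X X . . . . .
    . . . X X X . . . .
    . . . . . X . . . .
    . . . . . . . . . .
    . . . . . . . . . .
T2:
  2·area = 72
  edge (10, 10)→(13, 1): d=(3,-9) top-left  bias=+0
  edge (13, 1)→(16, 16): d=(3,15) right/bottom  bias=-1
  edge (16, 16)→(10, 10): d=(-6,-6) top-left  bias=+0
    (0,0)@(1, 1): e=[-108,180,0] → .  [on edge]
    (6,0)@(13, 1): e=[0,0,72] → .  [on edge]
    (1,1)@(3, 3): e=[-84,156,0] → .  [on edge]
    (6,1)@(13, 3): e=[6,6,60] → X
    (7,1)@(15, 3): e=[24,-24,72] → .
    (2,2)@(5, 5): e=[-60,132,0] → .  [on edge]
    (6,2)@(13, 5): e=[12,12,48] → X
    (7,2)@(15, 5): e=[30,-18,60] → .
    (3,3)@(7, 7): e=[-36,108,0] → .  [on edge]
    (5,3)@(11, 7): e=[0,48,24] → X  [on edge]
    (7,3)@(15, 7): e=[36,-12,48] → .
    (4,4)@(9, 9): e=[-12,84,0] → .  [on edge]
    (5,5)@(11, 11): e=[12,60,0] → X  [on edge]
    (7,5)@(15, 11): e=[48,0,24] → .  [on edge]
    (4,6)@(9, 13): e=[0,96,-24] → .  [on edge]
    (6,6)@(13, 13): e=[36,36,0] → X  [on edge]
    (7,7)@(15, 15): e=[60,12,0] → X  [on edge]
    (8,8)@(17, 17): e=[84,-12,0] → .  [on edge]
    (3,9)@(7, 19): e=[0,144,-72] → .  [on edge]
    (9,9)@(19, 19): e=[108,-36,0] → .  [on edge]
  covered (11 px):
    . . . . . . . . . .
    . . . . . . X . . .
    . . . . . . X . . .
    . . . . . X X . . .
    . . . . . X X . . .
    . . . . . X X . . .
    . . . . . . X X . .
    . . . . . . . X . .
    . . . . . . . . . .
    . . . . . . . . . .
T3:
  2·area = 4  (B↔C swapped to make it positive)
  edge (16, 5)→(18, 8): d=(2,3) right/bottom  bias=-1
  edge (18, 8)→(14, 4): d=(-4,-4) top-left  bias=+0
  edge (14, 4)→(16, 5): d=(2,1) right/bottom  bias=-1
    (5,0)@(11, 1): e=[7,0,-3] → .  [on edge]
    (6,1)@(13, 3): e=[5,0,-1] → .  [on edge]
    (7,2)@(15, 5): e=[3,0,1] → X  [on edge]
    (8,2)@(17, 5): e=[-3,8,-1] → .
    (7,3)@(15, 7): e=[7,-8,5] → .
    (8,3)@(17, 7): e=[1,0,3] → X  [on edge]
    (9,3)@(19, 7): e=[-5,8,1] → .
    (8,4)@(17, 9): e=[5,-8,7] → .
    (9,4)@(19, 9): e=[-1,0,5] → .  [on edge]
  covered (2 px):
    . . . . . . . . . .
    . . . . . . . . . .
    . . . . . . . X . .
    . . . . . . . . X .
    . . . . . . . . . .
    . . . . . . . . . .
    . . . . . . . . . .
    . . . . . . . . . .
    . . . . . . . . . .
    . . . . . . . . . .

Result: 60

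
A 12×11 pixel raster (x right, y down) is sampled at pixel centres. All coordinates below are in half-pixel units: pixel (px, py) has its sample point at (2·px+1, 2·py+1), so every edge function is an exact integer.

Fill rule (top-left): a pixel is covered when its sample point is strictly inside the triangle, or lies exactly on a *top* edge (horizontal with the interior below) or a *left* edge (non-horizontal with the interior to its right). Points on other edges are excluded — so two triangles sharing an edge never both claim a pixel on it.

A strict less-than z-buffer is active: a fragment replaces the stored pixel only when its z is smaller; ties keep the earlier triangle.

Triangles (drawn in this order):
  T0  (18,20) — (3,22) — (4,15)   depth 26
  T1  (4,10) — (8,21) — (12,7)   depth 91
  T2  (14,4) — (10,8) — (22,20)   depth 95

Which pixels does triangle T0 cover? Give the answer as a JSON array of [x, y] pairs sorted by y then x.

T0:
  2·area = 103
  edge (18, 20)→(3, 22): d=(-15,2) right/bottom  bias=-1
  edge (3, 22)→(4, 15): d=(1,-7) top-left  bias=+0
  edge (4, 15)→(18, 20): d=(14,5) right/bottom  bias=-1
    (2,8)@(5, 17): e=[71,9,23] → #
    (3,8)@(7, 17): e=[67,23,13] → #
    (4,8)@(9, 17): e=[63,37,3] → #
    (5,8)@(11, 17): e=[59,51,-7] → ·
    (2,9)@(5, 19): e=[41,11,51] → #
    (5,9)@(11, 19): e=[29,53,21] → #
    (6,9)@(13, 19): e=[25,67,11] → #
    (7,9)@(15, 19): e=[21,81,1] → #
    (8,9)@(17, 19): e=[17,95,-9] → ·
    (2,10)@(5, 21): e=[11,13,79] → #
    (5,10)@(11, 21): e=[-1,55,49] → ·
    (6,10)@(13, 21): e=[-5,69,39] → ·
  covered (12 px):
    · · · · · · · · · · · ·
    · · · · · · · · · · · ·
    · · · · · · · · · · · ·
    · · · · · · · · · · · ·
    · · · · · · · · · · · ·
    · · · · · · · · · · · ·
    · · · · · · · · · · · ·
    · · · · · · · · · · · ·
    · · # # # · · · · · · ·
    · · # # # # # # · · · ·
    · · # # # · · · · · · ·
T1:
  2·area = 100  (B↔C swapped to make it positive)
  edge (4, 10)→(12, 7): d=(8,-3) top-left  bias=+0
  edge (12, 7)→(8, 21): d=(-4,14) right/bottom  bias=-1
  edge (8, 21)→(4, 10): d=(-4,-11) top-left  bias=+0
    (3,4)@(7, 9): e=[1,62,37] → #
    (4,4)@(9, 9): e=[7,34,59] → #
    (5,4)@(11, 9): e=[13,6,81] → #
    (6,4)@(13, 9): e=[19,-22,103] → ·
    (2,5)@(5, 11): e=[11,82,7] → #
    (5,5)@(11, 11): e=[29,-2,73] → ·
    (2,6)@(5, 13): e=[27,74,-1] → ·
    (3,6)@(7, 13): e=[33,46,21] → #
    (5,6)@(11, 13): e=[45,-10,65] → ·
    (3,7)@(7, 15): e=[49,38,13] → #
    (5,7)@(11, 15): e=[61,-18,57] → ·
    (3,8)@(7, 17): e=[65,30,5] → #
  covered (12 px):
    · · · · · · · · · · · ·
    · · · · · · · · · · · ·
    · · · · · · · · · · · ·
    · · · · · · · · · · · ·
    · · · # # # · · · · · ·
    · · # # # · · · · · · ·
    · · · # # · · · · · · ·
    · · · # # · · · · · · ·
    · · · # # · · · · · · ·
    · · · · · · · · · · · ·
    · · · · · · · · · · · ·
T2:
  2·area = 96  (B↔C swapped to make it positive)
  edge (14, 4)→(22, 20): d=(8,16) right/bottom  bias=-1
  edge (22, 20)→(10, 8): d=(-12,-12) top-left  bias=+0
  edge (10, 8)→(14, 4): d=(4,-4) top-left  bias=+0
    (1,0)@(3, 1): e=[152,0,-56] → ·  [on edge]
    (8,0)@(17, 1): e=[-72,168,0] → ·  [on edge]
    (2,1)@(5, 3): e=[136,0,-40] → ·  [on edge]
    (7,1)@(15, 3): e=[-24,120,0] → ·  [on edge]
    (3,2)@(7, 5): e=[120,0,-24] → ·  [on edge]
    (6,2)@(13, 5): e=[24,72,0] → #  [on edge]
    (7,2)@(15, 5): e=[-8,96,8] → ·
    (4,3)@(9, 7): e=[104,0,-8] → ·  [on edge]
    (5,3)@(11, 7): e=[72,24,0] → #  [on edge]
    (7,3)@(15, 7): e=[8,72,16] → #
    (8,3)@(17, 7): e=[-24,96,24] → ·
    (4,4)@(9, 9): e=[120,-24,0] → ·  [on edge]
    (5,4)@(11, 9): e=[88,0,8] → #  [on edge]
    (3,5)@(7, 11): e=[168,-72,0] → ·  [on edge]
    (6,5)@(13, 11): e=[72,0,24] → #  [on edge]
    (2,6)@(5, 13): e=[216,-120,0] → ·  [on edge]
    (7,6)@(15, 13): e=[56,0,40] → #  [on edge]
    (1,7)@(3, 15): e=[264,-168,0] → ·  [on edge]
    (8,7)@(17, 15): e=[40,0,56] → #  [on edge]
    (0,8)@(1, 17): e=[312,-216,0] → ·  [on edge]
    (9,8)@(19, 17): e=[24,0,72] → #  [on edge]
    (10,9)@(21, 19): e=[8,0,88] → #  [on edge]
    (11,10)@(23, 21): e=[-8,0,104] → ·  [on edge]
  covered (16 px):
    · · · · · · · · · · · ·
    · · · · · · · · · · · ·
    · · · · · · # · · · · ·
    · · · · · # # # · · · ·
    · · · · · # # # · · · ·
    · · · · · · # # # · · ·
    · · · · · · · # # · · ·
    · · · · · · · · # # · ·
    · · · · · · · · · # · ·
    · · · · · · · · · · # ·
    · · · · · · · · · · · ·

Result: [[2,8],[3,8],[4,8],[2,9],[3,9],[4,9],[5,9],[6,9],[7,9],[2,10],[3,10],[4,10]]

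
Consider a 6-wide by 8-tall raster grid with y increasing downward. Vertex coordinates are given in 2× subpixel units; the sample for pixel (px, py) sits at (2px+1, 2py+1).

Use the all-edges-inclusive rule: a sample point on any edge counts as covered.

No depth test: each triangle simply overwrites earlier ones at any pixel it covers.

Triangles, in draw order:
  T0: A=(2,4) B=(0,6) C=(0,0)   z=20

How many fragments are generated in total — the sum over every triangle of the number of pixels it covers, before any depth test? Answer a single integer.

T0:
  2·area = 12
  edge (2, 4)→(0, 6): d=(-2,2) inclusive
  edge (0, 6)→(0, 0): d=(0,-6) inclusive
  edge (0, 0)→(2, 4): d=(2,4) inclusive
    (2,0)@(5, 1): e=[0,30,-18] → .  [on edge]
    (0,1)@(1, 3): e=[4,6,2] → X
    (1,1)@(3, 3): e=[0,18,-6] → .  [on edge]
    (0,2)@(1, 5): e=[0,6,6] → X  [on edge]
    (1,2)@(3, 5): e=[-4,18,-2] → .
    (0,3)@(1, 7): e=[-4,6,10] → .
  covered (2 px):
    . . . . . .
    X . . . . .
    X . . . . .
    . . . . . .
    . . . . . .
    . . . . . .
    . . . . . .
    . . . . . .

Answer: 2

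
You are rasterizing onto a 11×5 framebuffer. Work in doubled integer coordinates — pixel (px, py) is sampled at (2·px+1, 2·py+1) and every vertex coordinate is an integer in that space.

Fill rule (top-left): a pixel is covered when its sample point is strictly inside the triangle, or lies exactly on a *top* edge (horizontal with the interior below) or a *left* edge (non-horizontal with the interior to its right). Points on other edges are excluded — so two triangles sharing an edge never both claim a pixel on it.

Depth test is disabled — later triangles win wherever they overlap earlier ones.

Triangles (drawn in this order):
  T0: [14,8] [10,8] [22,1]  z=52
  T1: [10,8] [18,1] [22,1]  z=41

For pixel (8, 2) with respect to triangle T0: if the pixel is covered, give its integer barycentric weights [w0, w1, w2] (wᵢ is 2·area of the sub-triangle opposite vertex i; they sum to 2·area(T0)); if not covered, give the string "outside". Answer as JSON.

T0:
  2·area = 28
  edge (14, 8)→(10, 8): d=(-4,0) right/bottom  bias=-1
  edge (10, 8)→(22, 1): d=(12,-7) top-left  bias=+0
  edge (22, 1)→(14, 8): d=(-8,7) right/bottom  bias=-1
    (9,1)@(19, 3): e=[20,3,5] → X
    (10,1)@(21, 3): e=[20,17,-9] → .
    (8,2)@(17, 5): e=[12,13,3] → X
    (9,2)@(19, 5): e=[12,27,-11] → .
    (6,3)@(13, 7): e=[4,9,15] → X
    (7,3)@(15, 7): e=[4,23,1] → X
    (8,3)@(17, 7): e=[4,37,-13] → .
    (6,4)@(13, 9): e=[-4,33,-1] → .
    (7,4)@(15, 9): e=[-4,47,-15] → .
  covered (4 px):
    . . . . . . . . . . .
    . . . . . . . . . X .
    . . . . . . . . X . .
    . . . . . . X X . . .
    . . . . . . . . . . .
T1:
  2·area = 28
  edge (10, 8)→(18, 1): d=(8,-7) top-left  bias=+0
  edge (18, 1)→(22, 1): d=(4,0) top-left  bias=+0
  edge (22, 1)→(10, 8): d=(-12,7) right/bottom  bias=-1
    (0,0)@(1, 1): e=[-119,0,147] → .  [on edge]
    (1,0)@(3, 1): e=[-105,0,133] → .  [on edge]
    (2,0)@(5, 1): e=[-91,0,119] → .  [on edge]
    (3,0)@(7, 1): e=[-77,0,105] → .  [on edge]
    (4,0)@(9, 1): e=[-63,0,91] → .  [on edge]
    (5,0)@(11, 1): e=[-49,0,77] → .  [on edge]
    (6,0)@(13, 1): e=[-35,0,63] → .  [on edge]
    (7,0)@(15, 1): e=[-21,0,49] → .  [on edge]
    (8,0)@(17, 1): e=[-7,0,35] → .  [on edge]
    (9,0)@(19, 1): e=[7,0,21] → X  [on edge]
    (10,0)@(21, 1): e=[21,0,7] → X  [on edge]
    (8,1)@(17, 3): e=[9,8,11] → X
  covered (4 px):
    . . . . . . . . . X X
    . . . . . . . . X . .
    . . . . . . . X . . .
    . . . . . . . . . . .
    . . . . . . . . . . .

Answer: [13,3,12]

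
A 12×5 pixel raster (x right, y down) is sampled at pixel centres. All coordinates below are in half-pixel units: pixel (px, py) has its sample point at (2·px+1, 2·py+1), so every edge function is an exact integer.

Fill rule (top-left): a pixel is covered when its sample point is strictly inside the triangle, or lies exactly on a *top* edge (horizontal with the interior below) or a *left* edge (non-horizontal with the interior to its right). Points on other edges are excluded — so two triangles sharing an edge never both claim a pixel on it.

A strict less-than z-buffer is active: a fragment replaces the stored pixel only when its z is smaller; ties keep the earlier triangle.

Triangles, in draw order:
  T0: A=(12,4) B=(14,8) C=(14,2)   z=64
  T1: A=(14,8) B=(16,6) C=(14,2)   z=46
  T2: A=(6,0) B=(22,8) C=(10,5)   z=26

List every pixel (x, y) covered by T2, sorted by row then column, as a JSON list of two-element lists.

T0:
  2·area = 12  (B↔C swapped to make it positive)
  edge (12, 4)→(14, 2): d=(2,-2) top-left  bias=+0
  edge (14, 2)→(14, 8): d=(0,6) right/bottom  bias=-1
  edge (14, 8)→(12, 4): d=(-2,-4) top-left  bias=+0
    (7,0)@(15, 1): e=[0,-6,18] → ·  [on edge]
    (6,1)@(13, 3): e=[0,6,6] → █  [on edge]
    (7,1)@(15, 3): e=[4,-6,14] → ·
    (5,2)@(11, 5): e=[0,18,-6] → ·  [on edge]
    (6,2)@(13, 5): e=[4,6,2] → █
    (7,2)@(15, 5): e=[8,-6,10] → ·
    (4,3)@(9, 7): e=[0,30,-18] → ·  [on edge]
    (6,3)@(13, 7): e=[8,6,-2] → ·
    (3,4)@(7, 9): e=[0,42,-30] → ·  [on edge]
  covered (2 px):
    · · · · · · · · · · · ·
    · · · · · · █ · · · · ·
    · · · · · · █ · · · · ·
    · · · · · · · · · · · ·
    · · · · · · · · · · · ·
T1:
  2·area = 12  (B↔C swapped to make it positive)
  edge (14, 8)→(14, 2): d=(0,-6) top-left  bias=+0
  edge (14, 2)→(16, 6): d=(2,4) right/bottom  bias=-1
  edge (16, 6)→(14, 8): d=(-2,2) right/bottom  bias=-1
    (10,0)@(21, 1): e=[42,-30,0] → ·  [on edge]
    (9,1)@(19, 3): e=[30,-18,0] → ·  [on edge]
    (7,2)@(15, 5): e=[6,2,4] → █
    (8,2)@(17, 5): e=[18,-6,0] → ·  [on edge]
    (7,3)@(15, 7): e=[6,6,0] → ·  [on edge]
    (6,4)@(13, 9): e=[-6,18,0] → ·  [on edge]
  covered (1 px):
    · · · · · · · · · · · ·
    · · · · · · · · · · · ·
    · · · · · · · █ · · · ·
    · · · · · · · · · · · ·
    · · · · · · · · · · · ·
T2:
  2·area = 48
  edge (6, 0)→(22, 8): d=(16,8) right/bottom  bias=-1
  edge (22, 8)→(10, 5): d=(-12,-3) top-left  bias=+0
  edge (10, 5)→(6, 0): d=(-4,-5) top-left  bias=+0
    (3,0)@(7, 1): e=[8,39,1] → █
    (4,0)@(9, 1): e=[-8,45,11] → ·
    (3,1)@(7, 3): e=[40,15,-7] → ·
    (4,1)@(9, 3): e=[24,21,3] → █
    (5,1)@(11, 3): e=[8,27,13] → █
    (6,1)@(13, 3): e=[-8,33,23] → ·
    (4,2)@(9, 5): e=[56,-3,-5] → ·
    (5,2)@(11, 5): e=[40,3,5] → █
    (6,2)@(13, 5): e=[24,9,15] → █
    (7,2)@(15, 5): e=[8,15,25] → █
    (8,2)@(17, 5): e=[-8,21,35] → ·
    (5,3)@(11, 7): e=[72,-21,-3] → ·
  covered (7 px):
    · · · █ · · · · · · · ·
    · · · · █ █ · · · · · ·
    · · · · · █ █ █ · · · ·
    · · · · · · · · · █ · ·
    · · · · · · · · · · · ·

Answer: [[3,0],[4,1],[5,1],[5,2],[6,2],[7,2],[9,3]]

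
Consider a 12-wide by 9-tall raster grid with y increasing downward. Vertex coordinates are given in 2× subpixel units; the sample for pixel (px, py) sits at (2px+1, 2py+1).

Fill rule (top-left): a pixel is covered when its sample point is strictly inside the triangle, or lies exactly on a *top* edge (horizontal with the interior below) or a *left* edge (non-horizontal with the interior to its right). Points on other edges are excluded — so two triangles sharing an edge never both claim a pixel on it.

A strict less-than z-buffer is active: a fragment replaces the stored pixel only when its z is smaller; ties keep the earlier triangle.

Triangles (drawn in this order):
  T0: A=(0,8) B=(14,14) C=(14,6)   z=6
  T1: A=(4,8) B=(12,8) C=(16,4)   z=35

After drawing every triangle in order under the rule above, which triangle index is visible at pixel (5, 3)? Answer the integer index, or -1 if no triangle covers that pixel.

T0:
  2·area = 112  (B↔C swapped to make it positive)
  edge (0, 8)→(14, 6): d=(14,-2) top-left  bias=+0
  edge (14, 6)→(14, 14): d=(0,8) right/bottom  bias=-1
  edge (14, 14)→(0, 8): d=(-14,-6) top-left  bias=+0
    (10,2)@(21, 5): e=[0,-56,168] → .  [on edge]
    (3,3)@(7, 7): e=[0,56,56] → X  [on edge]
    (4,3)@(9, 7): e=[4,40,68] → X
    (5,3)@(11, 7): e=[8,24,80] → X
    (6,3)@(13, 7): e=[12,8,92] → X
    (7,3)@(15, 7): e=[16,-8,104] → .
    (1,4)@(3, 9): e=[20,88,4] → X
    (2,4)@(5, 9): e=[24,72,16] → X
    (7,4)@(15, 9): e=[44,-8,76] → .
    (1,5)@(3, 11): e=[48,88,-24] → .
    (2,5)@(5, 11): e=[52,72,-12] → .
    (3,5)@(7, 11): e=[56,56,0] → X  [on edge]
    (10,8)@(21, 17): e=[168,-56,0] → .  [on edge]
  covered (15 px):
    . . . . . . . . . . . .
    . . . . . . . . . . . .
    . . . . . . . . . . . .
    . . . X X X X . . . . .
    . X X X X X X . . . . .
    . . . X X X X . . . . .
    . . . . . . X . . . . .
    . . . . . . . . . . . .
    . . . . . . . . . . . .
T1:
  2·area = 32  (B↔C swapped to make it positive)
  edge (4, 8)→(16, 4): d=(12,-4) top-left  bias=+0
  edge (16, 4)→(12, 8): d=(-4,4) right/bottom  bias=-1
  edge (12, 8)→(4, 8): d=(-8,0) right/bottom  bias=-1
    (9,0)@(19, 1): e=[-24,0,56] → .  [on edge]
    (8,1)@(17, 3): e=[-8,0,40] → .  [on edge]
    (9,1)@(19, 3): e=[0,-8,40] → .  [on edge]
    (6,2)@(13, 5): e=[0,8,24] → X  [on edge]
    (7,2)@(15, 5): e=[8,0,24] → .  [on edge]
    (3,3)@(7, 7): e=[0,24,8] → X  [on edge]
    (4,3)@(9, 7): e=[8,16,8] → X
    (5,3)@(11, 7): e=[16,8,8] → X
    (6,3)@(13, 7): e=[24,0,8] → .  [on edge]
    (0,4)@(1, 9): e=[0,40,-8] → .  [on edge]
    (3,4)@(7, 9): e=[24,16,-8] → .
    (4,4)@(9, 9): e=[32,8,-8] → .
    (5,4)@(11, 9): e=[40,0,-8] → .  [on edge]
    (4,5)@(9, 11): e=[56,0,-24] → .  [on edge]
    (3,6)@(7, 13): e=[72,0,-40] → .  [on edge]
    (2,7)@(5, 15): e=[88,0,-56] → .  [on edge]
    (1,8)@(3, 17): e=[104,0,-72] → .  [on edge]
  covered (4 px):
    . . . . . . . . . . . .
    . . . . . . . . . . . .
    . . . . . . X . . . . .
    . . . X X X . . . . . .
    . . . . . . . . . . . .
    . . . . . . . . . . . .
    . . . . . . . . . . . .
    . . . . . . . . . . . .
    . . . . . . . . . . . .

Z-buffer (winner per pixel, '.' = empty):
  . . . . . . . . . . . .
  . . . . . . . . . . . .
  . . . . . . 1 . . . . .
  . . . 0 0 0 0 . . . . .
  . 0 0 0 0 0 0 . . . . .
  . . . 0 0 0 0 . . . . .
  . . . . . . 0 . . . . .
  . . . . . . . . . . . .
  . . . . . . . . . . . .

Result: 0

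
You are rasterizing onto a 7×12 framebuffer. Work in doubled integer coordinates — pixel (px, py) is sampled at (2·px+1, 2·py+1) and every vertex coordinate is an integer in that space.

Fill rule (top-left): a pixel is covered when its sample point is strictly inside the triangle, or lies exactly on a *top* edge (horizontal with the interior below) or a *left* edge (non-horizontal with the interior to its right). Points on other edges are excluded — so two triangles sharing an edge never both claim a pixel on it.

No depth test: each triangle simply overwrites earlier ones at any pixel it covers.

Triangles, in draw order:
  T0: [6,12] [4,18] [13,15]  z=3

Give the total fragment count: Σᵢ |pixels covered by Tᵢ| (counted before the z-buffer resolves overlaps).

T0:
  2·area = 48  (B↔C swapped to make it positive)
  edge (6, 12)→(13, 15): d=(7,3) right/bottom  bias=-1
  edge (13, 15)→(4, 18): d=(-9,3) right/bottom  bias=-1
  edge (4, 18)→(6, 12): d=(2,-6) top-left  bias=+0
    (4,1)@(9, 3): e=[-72,120,0] → .  [on edge]
    (3,4)@(7, 9): e=[-24,72,0] → .  [on edge]
    (3,6)@(7, 13): e=[4,36,8] → X
    (4,6)@(9, 13): e=[-2,30,20] → .
    (2,7)@(5, 15): e=[24,24,0] → X  [on edge]
    (4,7)@(9, 15): e=[12,12,24] → X
    (5,7)@(11, 15): e=[6,6,36] → X
    (6,7)@(13, 15): e=[0,0,48] → .  [on edge]
    (2,8)@(5, 17): e=[38,6,4] → X
    (3,8)@(7, 17): e=[32,0,16] → .  [on edge]
    (4,8)@(9, 17): e=[26,-6,28] → .
    (5,8)@(11, 17): e=[20,-12,40] → .
    (0,9)@(1, 19): e=[64,0,-16] → .  [on edge]
    (1,10)@(3, 21): e=[72,-24,0] → .  [on edge]
  covered (6 px):
    . . . . . . .
    . . . . . . .
    . . . . . . .
    . . . . . . .
    . . . . . . .
    . . . . . . .
    . . . X . . .
    . . X X X X .
    . . X . . . .
    . . . . . . .
    . . . . . . .
    . . . . . . .

Answer: 6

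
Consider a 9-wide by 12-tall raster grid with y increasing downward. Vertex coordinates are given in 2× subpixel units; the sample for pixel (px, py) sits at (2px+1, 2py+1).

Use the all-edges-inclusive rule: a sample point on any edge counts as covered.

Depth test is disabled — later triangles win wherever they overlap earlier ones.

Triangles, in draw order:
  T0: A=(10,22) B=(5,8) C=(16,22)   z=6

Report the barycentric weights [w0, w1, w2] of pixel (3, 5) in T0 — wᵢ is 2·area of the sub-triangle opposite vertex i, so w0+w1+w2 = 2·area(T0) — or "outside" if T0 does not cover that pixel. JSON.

T0:
  2·area = 84
  edge (10, 22)→(5, 8): d=(-5,-14) inclusive
  edge (5, 8)→(16, 22): d=(11,14) inclusive
  edge (16, 22)→(10, 22): d=(-6,0) inclusive
    (3,5)@(7, 11): e=[13,5,66] → #
    (4,5)@(9, 11): e=[41,-23,66] → ·
    (3,6)@(7, 13): e=[3,27,54] → #
    (4,6)@(9, 13): e=[31,-1,54] → ·
    (3,7)@(7, 15): e=[-7,49,42] → ·
    (4,7)@(9, 15): e=[21,21,42] → #
    (5,7)@(11, 15): e=[49,-7,42] → ·
    (4,8)@(9, 17): e=[11,43,30] → #
    (5,8)@(11, 17): e=[39,15,30] → #
    (6,8)@(13, 17): e=[67,-13,30] → ·
    (4,9)@(9, 19): e=[1,65,18] → #
    (6,9)@(13, 19): e=[57,9,18] → #
  covered (11 px):
    · · · · · · · · ·
    · · · · · · · · ·
    · · · · · · · · ·
    · · · · · · · · ·
    · · · · · · · · ·
    · · · # · · · · ·
    · · · # · · · · ·
    · · · · # · · · ·
    · · · · # # · · ·
    · · · · # # # · ·
    · · · · · # # # ·
    · · · · · · · · ·

Answer: [5,66,13]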